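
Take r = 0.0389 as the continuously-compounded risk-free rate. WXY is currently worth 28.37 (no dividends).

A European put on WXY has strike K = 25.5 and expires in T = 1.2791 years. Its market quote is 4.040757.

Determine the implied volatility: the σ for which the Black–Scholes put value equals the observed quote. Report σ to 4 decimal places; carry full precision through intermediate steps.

At σ = 0.5018 the Black–Scholes value reproduces the quote:
σ√T = 0.5018·√1.2791 = 0.567522
d₁ = (ln(S/K) + (r+σ²/2)T) / (σ√T) = (ln(28.37/25.5) + (0.0389+0.5018²/2)·1.2791) / 0.567522 = (0.106654 + 0.210798) / 0.567522 = 0.559364
d₂ = d₁ − σ√T = 0.559364 − 0.567522 = -0.008158
e^{−rT} = 0.951461
N(−d₁) = 0.287957,  N(−d₂) = 0.503255
V = K·e^{−rT}·N(−d₂) − S·N(−d₁) = 12.210087 − 8.169330 = 4.040757 (equal to the quote); since ∂V/∂σ > 0 for all σ, the implied volatility is unique

sigma = 0.5018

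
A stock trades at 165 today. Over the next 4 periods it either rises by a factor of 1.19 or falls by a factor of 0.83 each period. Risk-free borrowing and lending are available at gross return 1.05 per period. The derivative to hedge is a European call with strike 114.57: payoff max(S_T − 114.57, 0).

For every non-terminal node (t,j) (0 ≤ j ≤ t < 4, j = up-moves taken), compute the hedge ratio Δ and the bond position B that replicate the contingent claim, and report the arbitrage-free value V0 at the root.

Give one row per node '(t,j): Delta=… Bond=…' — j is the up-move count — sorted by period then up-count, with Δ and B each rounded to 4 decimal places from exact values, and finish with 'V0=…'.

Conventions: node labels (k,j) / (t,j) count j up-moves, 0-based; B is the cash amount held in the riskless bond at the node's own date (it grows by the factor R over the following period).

Since d<R<u, set p* = (R−d)/(u−d) = 0.6111; price each node as the discounted p*-expectation of its children.
Terminal payoffs: V(4,0)=0.0000, V(4,1)=0.0000, V(4,2)=46.3960, V(4,3)=116.2125, V(4,4)=216.3110
  t=3,j=0: stock 94.3449 → up 112.2704 (V=0.0000), down 78.3062 (V=0.0000). Price 0.0000; hedge Δ=0.0000, bond B=0.0000.
  t=3,j=1: stock 135.2655 → up 160.9660 (V=46.3960), down 112.2704 (V=0.0000). Price 27.0029; hedge Δ=0.9528, bond B=-101.8747.
  t=3,j=2: stock 193.9349 → up 230.7825 (V=116.2125), down 160.9660 (V=46.3960). Price 84.8206; hedge Δ=1.0000, bond B=-109.1143.
  t=3,j=3: stock 278.0512 → up 330.8810 (V=216.3110), down 230.7825 (V=116.2125). Price 168.9369; hedge Δ=1.0000, bond B=-109.1143.
  t=2,j=0: stock 113.6685 → up 135.2655 (V=27.0029), down 94.3449 (V=0.0000). Price 15.7160; hedge Δ=0.6599, bond B=-59.2922.
  t=2,j=1: stock 162.9705 → up 193.9349 (V=84.8206), down 135.2655 (V=27.0029). Price 59.3676; hedge Δ=0.9855, bond B=-101.2371.
  t=2,j=2: stock 233.6565 → up 278.0512 (V=168.9369), down 193.9349 (V=84.8206). Price 129.7381; hedge Δ=1.0000, bond B=-103.9184.
  t=1,j=0: stock 136.9500 → up 162.9705 (V=59.3676), down 113.6685 (V=15.7160). Price 40.3733; hedge Δ=0.8854, bond B=-80.8811.
  t=1,j=1: stock 196.3500 → up 233.6565 (V=129.7381), down 162.9705 (V=59.3676). Price 97.4970; hedge Δ=0.9955, bond B=-97.9768.
  t=0,j=0: stock 165.0000 → up 196.3500 (V=97.4970), down 136.9500 (V=40.3733). Price 71.6973; hedge Δ=0.9617, bond B=-86.9795.
As a check, the time-0 holding Δ(0,0)·S0 + B(0,0) comes to 71.6973 — exactly V0.

(0,0): Delta=0.9617 Bond=-86.9795
(1,0): Delta=0.8854 Bond=-80.8811
(1,1): Delta=0.9955 Bond=-97.9768
(2,0): Delta=0.6599 Bond=-59.2922
(2,1): Delta=0.9855 Bond=-101.2371
(2,2): Delta=1.0000 Bond=-103.9184
(3,0): Delta=0.0000 Bond=0.0000
(3,1): Delta=0.9528 Bond=-101.8747
(3,2): Delta=1.0000 Bond=-109.1143
(3,3): Delta=1.0000 Bond=-109.1143
V0=71.6973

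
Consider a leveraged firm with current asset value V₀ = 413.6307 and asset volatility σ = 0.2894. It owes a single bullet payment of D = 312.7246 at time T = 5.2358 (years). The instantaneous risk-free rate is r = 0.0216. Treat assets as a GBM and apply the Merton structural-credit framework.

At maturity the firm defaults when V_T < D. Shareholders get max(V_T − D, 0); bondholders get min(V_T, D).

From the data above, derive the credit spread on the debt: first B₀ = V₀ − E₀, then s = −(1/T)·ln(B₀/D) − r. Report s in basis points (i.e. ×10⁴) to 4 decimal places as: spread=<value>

With assets at 413.6307 and a single debt payment of 312.7246 at 5.2358 years:
d₁ = [ln(V₀/D) + (r + σ²/2)T] / (σ√T)
   = [ln(413.6307/312.7246) + (0.0216 + 0.5·0.2894²)·5.2358] / (0.2894·√5.2358)
   = [0.279651 + 0.332349] / 0.662201 = 0.924189
d₂ = d₁ − σ√T = 0.924189 − 0.662201 = 0.261988
N(d₁) = 0.822306,  N(d₂) = 0.603335,  e^(−rT) = 0.893067
E₀ = V₀·N(d₁) − D·e^(−rT)·N(d₂)
   = 413.6307·0.822306 − 312.7246·0.893067·0.603335 = 171.629265
B₀ = V₀ − E₀ = 413.6307 − 171.629265 = 242.001435
spread = −(1/T)·ln(B₀/D) − r = −(1/5.2358)·ln(242.001435/312.7246) − 0.0216 = 0.02736659
in basis points: 0.02736659 × 10⁴ = 273.6659 bp

spread=273.6659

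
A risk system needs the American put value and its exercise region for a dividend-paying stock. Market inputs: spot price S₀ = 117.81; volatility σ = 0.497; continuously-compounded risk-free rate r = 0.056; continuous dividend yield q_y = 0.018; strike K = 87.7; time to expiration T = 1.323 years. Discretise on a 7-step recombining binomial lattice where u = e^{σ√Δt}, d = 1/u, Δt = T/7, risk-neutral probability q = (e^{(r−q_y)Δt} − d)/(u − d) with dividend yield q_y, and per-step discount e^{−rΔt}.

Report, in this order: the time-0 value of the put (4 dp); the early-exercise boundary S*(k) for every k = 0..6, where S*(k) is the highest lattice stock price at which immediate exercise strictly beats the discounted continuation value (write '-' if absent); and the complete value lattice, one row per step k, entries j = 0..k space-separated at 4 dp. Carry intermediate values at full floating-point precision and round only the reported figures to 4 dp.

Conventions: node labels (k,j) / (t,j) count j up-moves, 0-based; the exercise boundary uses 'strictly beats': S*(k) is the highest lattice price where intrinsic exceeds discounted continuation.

Δt=0.18900, u=1.24118, d=0.80568, q=0.46274, disc=e^(-rΔt)=0.98947
k=7 terminal: V=max(K-S,0) → 61.7387 47.7055 26.0869 0.0000 0.0000 0.0000 0.0000 0.0000
k=6: j=0 S=32.2228 intr=55.4772 cont=54.6633 V=55.4772[EX]; j=1 S=49.6405 intr=38.0595 cont=37.3047 V=38.0595[EX]; j=2 S=76.4732 intr=11.2268 cont=13.8678 V=13.8678[hold]; j=3 S=117.8100 intr=0.0000 cont=0.0000 V=0.0000[hold]; j=4 S=181.4910 intr=0.0000 cont=0.0000 V=0.0000[hold]; j=5 S=279.5941 intr=0.0000 cont=0.0000 V=0.0000[hold]; j=6 S=430.7258 intr=0.0000 cont=0.0000 V=0.0000[hold]  S*(6)=49.6405
k=5: j=0 S=39.9945 intr=47.7055 cont=46.9180 V=47.7055[EX]; j=1 S=61.6131 intr=26.0869 cont=26.5821 V=26.5821[hold]; j=2 S=94.9174 intr=0.0000 cont=7.3721 V=7.3721[hold]; j=3 S=146.2240 intr=0.0000 cont=0.0000 V=0.0000[hold]; j=4 S=225.2639 intr=0.0000 cont=0.0000 V=0.0000[hold]; j=5 S=347.0279 intr=0.0000 cont=0.0000 V=0.0000[hold]  S*(5)=39.9945
k=4: j=0 S=49.6405 intr=38.0595 cont=37.5315 V=38.0595[EX]; j=1 S=76.4732 intr=11.2268 cont=17.5066 V=17.5066[hold]; j=2 S=117.8100 intr=0.0000 cont=3.9190 V=3.9190[hold]; j=3 S=181.4910 intr=0.0000 cont=0.0000 V=0.0000[hold]; j=4 S=279.5941 intr=0.0000 cont=0.0000 V=0.0000[hold]  S*(4)=49.6405
k=3: j=0 S=61.6131 intr=26.0869 cont=28.2482 V=28.2482[hold]; j=1 S=94.9174 intr=0.0000 cont=11.1009 V=11.1009[hold]; j=2 S=146.2240 intr=0.0000 cont=2.0834 V=2.0834[hold]; j=3 S=225.2639 intr=0.0000 cont=0.0000 V=0.0000[hold]  S*(3)=-
k=2: j=0 S=76.4732 intr=11.2268 cont=20.0995 V=20.0995[hold]; j=1 S=117.8100 intr=0.0000 cont=6.8552 V=6.8552[hold]; j=2 S=181.4910 intr=0.0000 cont=1.1075 V=1.1075[hold]  S*(2)=-
k=1: j=0 S=94.9174 intr=0.0000 cont=13.8237 V=13.8237[hold]; j=1 S=146.2240 intr=0.0000 cont=4.1513 V=4.1513[hold]  S*(1)=-
k=0: j=0 S=117.8100 intr=0.0000 cont=9.2495 V=9.2495[hold]  S*(0)=-

price = 9.2495
boundary = - - - - 49.6405 39.9945 49.6405
tree:
9.2495
13.8237 4.1513
20.0995 6.8552 1.1075
28.2482 11.1009 2.0834 0.0000
38.0595 17.5066 3.9190 0.0000 0.0000
47.7055 26.5821 7.3721 0.0000 0.0000 0.0000
55.4772 38.0595 13.8678 0.0000 0.0000 0.0000 0.0000
61.7387 47.7055 26.0869 0.0000 0.0000 0.0000 0.0000 0.0000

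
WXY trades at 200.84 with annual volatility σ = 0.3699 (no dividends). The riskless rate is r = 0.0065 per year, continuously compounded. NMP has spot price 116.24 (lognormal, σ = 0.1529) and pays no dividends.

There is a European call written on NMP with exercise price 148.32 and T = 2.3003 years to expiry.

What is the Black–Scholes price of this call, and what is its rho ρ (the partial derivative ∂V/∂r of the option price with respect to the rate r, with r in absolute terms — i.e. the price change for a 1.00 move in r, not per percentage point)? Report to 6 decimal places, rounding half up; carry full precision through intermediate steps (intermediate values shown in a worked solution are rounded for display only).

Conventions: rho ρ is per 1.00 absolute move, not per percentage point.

price = 2.572576
ρ = 45.422338

σ√T = 0.1529·√2.3003 = 0.231899
d₁ = (ln(S/K) + (r+σ²/2)T) / (σ√T) = (ln(116.24/148.32) + (0.0065+0.1529²/2)·2.3003) / 0.231899 = (-0.243715 + 0.041841) / 0.231899 = -0.870526
d₂ = d₁ − σ√T = -0.870526 − 0.231899 = -1.102425
e^{−rT} = 0.985159
N(d₁) = 0.192007,  N(d₂) = 0.135138
Call price V = S·N(d₁) − K·e^{−rT}·N(d₂) = 22.318843 − 19.746267 = 2.572576
ρ = K·T·e^{−rT}·N(d₂) = 45.422338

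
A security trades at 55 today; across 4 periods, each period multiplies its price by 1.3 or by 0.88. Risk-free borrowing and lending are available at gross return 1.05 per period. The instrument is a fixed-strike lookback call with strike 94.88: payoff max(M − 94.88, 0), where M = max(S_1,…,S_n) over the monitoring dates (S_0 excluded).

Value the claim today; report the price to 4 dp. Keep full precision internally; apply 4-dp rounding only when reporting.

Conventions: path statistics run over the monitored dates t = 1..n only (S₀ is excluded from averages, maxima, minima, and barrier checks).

price = 3.3324

No-arbitrage gives p* = (R−d)/(u−d) = 0.4048: enumerate every path, weight its payoff by its p*-probability, and discount by R^4.
Enumerate all 2^4 = 16 price paths (U = up ×1.3, D = down ×0.88); each path with k up-moves has probability p*^k·(1−p*)^(4−k).
DDDD: M=48.4000, payoff=0.0000, prob=0.125534
UDDD: M=71.5000, payoff=0.0000, prob=0.085363
DUDD: M=62.9200, payoff=0.0000, prob=0.085363
UUDD: M=92.9500, payoff=0.0000, prob=0.058047
DDUD: M=55.3696, payoff=0.0000, prob=0.085363
UDUD: M=81.7960, payoff=0.0000, prob=0.058047
DUUD: M=81.7960, payoff=0.0000, prob=0.058047
UUUD: M=120.8350, payoff=25.9550, prob=0.039472
DDDU: M=48.7252, payoff=0.0000, prob=0.085363
UDDU: M=71.9805, payoff=0.0000, prob=0.058047
DUDU: M=71.9805, payoff=0.0000, prob=0.058047
UUDU: M=106.3348, payoff=11.4548, prob=0.039472
DDUU: M=71.9805, payoff=0.0000, prob=0.058047
UDUU: M=106.3348, payoff=11.4548, prob=0.039472
DUUU: M=106.3348, payoff=11.4548, prob=0.039472
UUUU: M=157.0855, payoff=62.2055, prob=0.026841
Price = Σ prob·payoff / R^4 = 4.050587 / 1.215506 = 3.3324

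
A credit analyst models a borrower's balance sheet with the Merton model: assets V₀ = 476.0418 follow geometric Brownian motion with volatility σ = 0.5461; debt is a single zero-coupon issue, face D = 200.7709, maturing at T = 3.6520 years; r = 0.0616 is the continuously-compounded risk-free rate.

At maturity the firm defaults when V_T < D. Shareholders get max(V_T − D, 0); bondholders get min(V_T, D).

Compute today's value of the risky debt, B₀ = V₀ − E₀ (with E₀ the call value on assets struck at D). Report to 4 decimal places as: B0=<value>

Equity is a call on the firm's assets struck at D = 200.7709:
d₁ = [ln(V₀/D) + (r + σ²/2)T] / (σ√T)
   = [ln(476.0418/200.7709) + (0.0616 + 0.5·0.5461²)·3.6520] / (0.5461·√3.6520)
   = [0.863341 + 0.769522] / 1.043608 = 1.564633
d₂ = d₁ − σ√T = 1.564633 − 1.043608 = 0.521024
N(d₁) = 0.941165,  N(d₂) = 0.698825,  e^(−rT) = 0.798546
E₀ = V₀·N(d₁) − D·e^(−rT)·N(d₂)
   = 476.0418·0.941165 − 200.7709·0.798546·0.698825 = 335.995170
B₀ = V₀ − E₀ = 476.0418 − 335.995170 = 140.046630

B0=140.0466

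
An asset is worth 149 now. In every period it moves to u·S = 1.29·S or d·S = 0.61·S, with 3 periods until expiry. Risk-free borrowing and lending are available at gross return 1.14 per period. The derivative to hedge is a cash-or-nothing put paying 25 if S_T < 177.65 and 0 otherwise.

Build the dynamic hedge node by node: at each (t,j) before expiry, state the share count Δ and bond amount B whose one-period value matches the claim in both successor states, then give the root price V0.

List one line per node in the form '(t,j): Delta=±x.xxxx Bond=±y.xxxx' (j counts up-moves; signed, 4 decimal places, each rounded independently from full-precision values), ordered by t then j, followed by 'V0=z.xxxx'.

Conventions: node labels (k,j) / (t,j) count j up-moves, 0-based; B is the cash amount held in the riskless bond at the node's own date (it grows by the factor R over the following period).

No-arbitrage ⇒ martingale measure with p* = (R−d)/(u−d) = 0.7794.
Expiry values: V(3,0)=25.0000, V(3,1)=25.0000, V(3,2)=25.0000, V(3,3)=0.0000
(2,0): S=55.4429. Δ = (V_up−V_dn)/(S_up−S_dn) = (25.0000−25.0000)/(71.5213−33.8202) = 0.0000. V = [p*·25.0000 + (1−p*)·25.0000]/1.14 = 21.9298. B = V − Δ·S = 21.9298.
(2,1): S=117.2481. Δ = (V_up−V_dn)/(S_up−S_dn) = (25.0000−25.0000)/(151.2500−71.5213) = 0.0000. V = [p*·25.0000 + (1−p*)·25.0000]/1.14 = 21.9298. B = V − Δ·S = 21.9298.
(2,2): S=247.9509. Δ = (V_up−V_dn)/(S_up−S_dn) = (0.0000−25.0000)/(319.8567−151.2500) = -0.1483. V = [p*·0.0000 + (1−p*)·25.0000]/1.14 = 4.8375. B = V − Δ·S = 41.6022.
(1,0): S=90.8900. Δ = (V_up−V_dn)/(S_up−S_dn) = (21.9298−21.9298)/(117.2481−55.4429) = 0.0000. V = [p*·21.9298 + (1−p*)·21.9298]/1.14 = 19.2367. B = V − Δ·S = 19.2367.
(1,1): S=192.2100. Δ = (V_up−V_dn)/(S_up−S_dn) = (4.8375−21.9298)/(247.9509−117.2481) = -0.1308. V = [p*·4.8375 + (1−p*)·21.9298]/1.14 = 7.5507. B = V − Δ·S = 32.6866.
(0,0): S=149.0000. Δ = (V_up−V_dn)/(S_up−S_dn) = (7.5507−19.2367)/(192.2100−90.8900) = -0.1153. V = [p*·7.5507 + (1−p*)·19.2367]/1.14 = 8.8847. B = V − Δ·S = 26.0699.
Check: Δ(0,0)·S0 + B(0,0) = 8.8847 = V0.

(0,0): Delta=-0.1153 Bond=26.0699
(1,0): Delta=0.0000 Bond=19.2367
(1,1): Delta=-0.1308 Bond=32.6866
(2,0): Delta=0.0000 Bond=21.9298
(2,1): Delta=0.0000 Bond=21.9298
(2,2): Delta=-0.1483 Bond=41.6022
V0=8.8847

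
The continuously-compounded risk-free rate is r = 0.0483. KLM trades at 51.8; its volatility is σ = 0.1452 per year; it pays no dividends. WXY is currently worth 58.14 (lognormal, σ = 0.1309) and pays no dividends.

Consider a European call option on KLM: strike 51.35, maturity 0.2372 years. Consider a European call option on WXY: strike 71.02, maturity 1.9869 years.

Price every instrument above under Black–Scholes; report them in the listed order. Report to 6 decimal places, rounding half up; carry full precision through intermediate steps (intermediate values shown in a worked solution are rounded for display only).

[KLM call K=51.35]
σ√T = 0.1452·√0.2372 = 0.070717
d₁ = (ln(S/K) + (r+σ²/2)T) / (σ√T) = (ln(51.8/51.35) + (0.0483+0.1452²/2)·0.2372) / 0.070717 = (0.008725 + 0.013957) / 0.070717 = 0.320749
d₂ = d₁ − σ√T = 0.320749 − 0.070717 = 0.250032
e^{−rT} = 0.988609
N(d₁) = 0.625800,  N(d₂) = 0.598719
price = S·N(d₁) − K·e^{−rT}·N(d₂) = 32.416426 − 30.393988 = 2.022438
[WXY call K=71.02]
σ√T = 0.1309·√1.9869 = 0.184513
d₁ = (ln(S/K) + (r+σ²/2)T) / (σ√T) = (ln(58.14/71.02) + (0.0483+0.1309²/2)·1.9869) / 0.184513 = (-0.200108 + 0.112990) / 0.184513 = -0.472149
d₂ = d₁ − σ√T = -0.472149 − 0.184513 = -0.656662
e^{−rT} = 0.908494
N(d₁) = 0.318410,  N(d₂) = 0.255699
price = S·N(d₁) − K·e^{−rT}·N(d₂) = 18.512368 − 16.498014 = 2.014354

price(KLM call K=51.35) = 2.022438
price(WXY call K=71.02) = 2.014354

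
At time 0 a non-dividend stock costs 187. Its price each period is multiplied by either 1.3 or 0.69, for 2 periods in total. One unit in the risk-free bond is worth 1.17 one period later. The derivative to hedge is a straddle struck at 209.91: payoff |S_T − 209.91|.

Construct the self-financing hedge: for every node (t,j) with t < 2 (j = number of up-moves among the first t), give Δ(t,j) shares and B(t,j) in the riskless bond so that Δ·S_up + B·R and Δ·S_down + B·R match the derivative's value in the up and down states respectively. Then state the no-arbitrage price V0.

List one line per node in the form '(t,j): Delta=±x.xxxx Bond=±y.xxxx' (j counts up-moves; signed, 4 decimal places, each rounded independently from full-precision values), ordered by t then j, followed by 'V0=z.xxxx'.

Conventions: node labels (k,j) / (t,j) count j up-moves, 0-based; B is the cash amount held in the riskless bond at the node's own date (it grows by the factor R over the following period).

Since d<R<u, set p* = (R−d)/(u−d) = 0.7869; price each node as the discounted p*-expectation of its children.
Expiry values: V(2,0)=120.8793, V(2,1)=42.1710, V(2,2)=106.1200
  t=1,j=0: stock 129.0300 → up 167.7390 (V=42.1710), down 89.0307 (V=120.8793). Price 50.3803; hedge Δ=-1.0000, bond B=179.4103.
  t=1,j=1: stock 243.1000 → up 316.0300 (V=106.1200), down 167.7390 (V=42.1710). Price 79.0526; hedge Δ=0.4312, bond B=-25.7818.
  t=0,j=0: stock 187.0000 → up 243.1000 (V=79.0526), down 129.0300 (V=50.3803). Price 62.3437; hedge Δ=0.2514, bond B=15.3398.
As a check, the time-0 holding Δ(0,0)·S0 + B(0,0) comes to 62.3437 — exactly V0.

(0,0): Delta=0.2514 Bond=15.3398
(1,0): Delta=-1.0000 Bond=179.4103
(1,1): Delta=0.4312 Bond=-25.7818
V0=62.3437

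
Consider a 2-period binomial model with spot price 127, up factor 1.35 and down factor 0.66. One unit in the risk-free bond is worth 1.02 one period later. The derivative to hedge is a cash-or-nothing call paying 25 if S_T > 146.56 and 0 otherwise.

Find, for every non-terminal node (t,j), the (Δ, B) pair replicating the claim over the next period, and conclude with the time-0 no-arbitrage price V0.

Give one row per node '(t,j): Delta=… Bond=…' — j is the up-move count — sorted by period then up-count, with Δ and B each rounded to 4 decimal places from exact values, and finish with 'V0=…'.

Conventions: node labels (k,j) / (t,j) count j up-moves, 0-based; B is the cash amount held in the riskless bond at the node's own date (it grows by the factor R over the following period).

(0,0): Delta=0.1459 Bond=-11.9919
(1,0): Delta=0.0000 Bond=0.0000
(1,1): Delta=0.2113 Bond=-23.4442
V0=6.5410

Under the risk-neutral measure, an up-move has probability p* = (R−d)/(u−d) = 0.5217 and values discount at R = 1.02.
Expiry values: V(2,0)=0.0000, V(2,1)=0.0000, V(2,2)=25.0000
  t=1,j=0: stock 83.8200 → up 113.1570 (V=0.0000), down 55.3212 (V=0.0000). Price 0.0000; hedge Δ=0.0000, bond B=0.0000.
  t=1,j=1: stock 171.4500 → up 231.4575 (V=25.0000), down 113.1570 (V=0.0000). Price 12.7877; hedge Δ=0.2113, bond B=-23.4442.
  t=0,j=0: stock 127.0000 → up 171.4500 (V=12.7877), down 83.8200 (V=0.0000). Price 6.5410; hedge Δ=0.1459, bond B=-11.9919.
As a check, the time-0 holding Δ(0,0)·S0 + B(0,0) comes to 6.5410 — exactly V0.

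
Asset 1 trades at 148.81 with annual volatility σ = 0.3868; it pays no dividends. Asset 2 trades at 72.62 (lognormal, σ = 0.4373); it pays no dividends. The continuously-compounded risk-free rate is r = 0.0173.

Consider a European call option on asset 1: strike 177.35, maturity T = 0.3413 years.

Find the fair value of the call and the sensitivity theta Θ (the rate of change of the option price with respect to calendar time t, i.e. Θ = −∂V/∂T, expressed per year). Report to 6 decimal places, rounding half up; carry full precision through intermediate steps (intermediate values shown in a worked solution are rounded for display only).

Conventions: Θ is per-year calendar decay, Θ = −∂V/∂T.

σ√T = 0.3868·√0.3413 = 0.225972
d₁ = (ln(S/K) + (r+σ²/2)T) / (σ√T) = (ln(148.81/177.35) + (0.0173+0.3868²/2)·0.3413) / 0.225972 = (-0.175455 + 0.031436) / 0.225972 = -0.637330
d₂ = d₁ − σ√T = -0.637330 − 0.225972 = -0.863302
e^{−rT} = 0.994113
N(d₁) = 0.261955,  N(d₂) = 0.193986
Call price V = S·N(d₁) − K·e^{−rT}·N(d₂) = 38.981524 − 34.200839 = 4.780685
φ(d₁) = (1/√(2π))·e^{−d₁²/2} = 0.325617
Θ = −S·φ(d₁)·σ/(2√T) − r·K·e^{−rT}·N(d₂) = −16.040859 − 0.591675 = -16.632533

price = 4.780685
Θ = -16.632533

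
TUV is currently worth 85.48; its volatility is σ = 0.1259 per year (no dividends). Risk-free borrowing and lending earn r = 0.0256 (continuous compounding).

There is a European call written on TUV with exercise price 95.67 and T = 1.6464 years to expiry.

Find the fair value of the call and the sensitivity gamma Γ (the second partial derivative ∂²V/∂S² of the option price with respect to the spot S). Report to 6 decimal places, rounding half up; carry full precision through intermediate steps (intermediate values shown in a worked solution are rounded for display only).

σ√T = 0.1259·√1.6464 = 0.161545
d₁ = (ln(S/K) + (r+σ²/2)T) / (σ√T) = (ln(85.48/95.67) + (0.0256+0.1259²/2)·1.6464) / 0.161545 = (-0.112622 + 0.055196) / 0.161545 = -0.355481
d₂ = d₁ − σ√T = -0.355481 − 0.161545 = -0.517026
e^{−rT} = 0.958728
N(d₁) = 0.361115,  N(d₂) = 0.302569
Call price V = S·N(d₁) − K·e^{−rT}·N(d₂) = 30.868089 − 27.752098 = 3.115992
φ(d₁) = (1/√(2π))·e^{−d₁²/2} = 0.374516
Γ = φ(d₁) / (S·σ·√T) = 0.027121

price = 3.115992
Γ = 0.027121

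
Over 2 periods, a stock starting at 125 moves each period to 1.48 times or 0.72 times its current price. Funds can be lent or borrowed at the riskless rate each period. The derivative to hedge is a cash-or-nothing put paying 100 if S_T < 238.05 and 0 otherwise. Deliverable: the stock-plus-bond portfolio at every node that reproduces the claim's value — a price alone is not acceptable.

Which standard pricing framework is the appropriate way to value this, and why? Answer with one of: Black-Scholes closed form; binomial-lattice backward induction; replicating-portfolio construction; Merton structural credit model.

Key observation: a price alone would not answer the question — the per-node share/bond construction on the spot-125, 1.48/0.72 tree is required, and only the replicating-portfolio method yields it.

framework: replicating-portfolio construction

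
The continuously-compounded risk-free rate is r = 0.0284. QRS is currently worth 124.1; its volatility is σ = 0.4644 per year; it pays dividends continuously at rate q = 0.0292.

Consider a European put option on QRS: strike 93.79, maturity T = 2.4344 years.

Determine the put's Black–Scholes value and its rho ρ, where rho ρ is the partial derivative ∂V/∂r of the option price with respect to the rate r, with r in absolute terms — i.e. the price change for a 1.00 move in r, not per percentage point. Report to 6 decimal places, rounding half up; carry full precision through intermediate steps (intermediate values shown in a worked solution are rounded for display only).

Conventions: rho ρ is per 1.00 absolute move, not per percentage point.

σ√T = 0.4644·√2.4344 = 0.724583
d₁ = (ln(S/K) + (r−q+σ²/2)T) / (σ√T) = (ln(124.1/93.79) + (0.0284−0.0292+0.4644²/2)·2.4344) / 0.724583 = (0.280029 + 0.260563) / 0.724583 = 0.746074
d₂ = d₁ − σ√T = 0.746074 − 0.724583 = 0.021490
e^{−rT} = 0.933199
e^{−qT} = 0.931383
N(−d₁) = 0.227812,  N(−d₂) = 0.491427
Put price V = K·e^{−rT}·N(−d₂) − S·e^{−qT}·N(−d₁) = 43.012029 − 26.331514 = 16.680515
ρ = −K·T·e^{−rT}·N(−d₂) = -104.708484

price = 16.680515
ρ = -104.708484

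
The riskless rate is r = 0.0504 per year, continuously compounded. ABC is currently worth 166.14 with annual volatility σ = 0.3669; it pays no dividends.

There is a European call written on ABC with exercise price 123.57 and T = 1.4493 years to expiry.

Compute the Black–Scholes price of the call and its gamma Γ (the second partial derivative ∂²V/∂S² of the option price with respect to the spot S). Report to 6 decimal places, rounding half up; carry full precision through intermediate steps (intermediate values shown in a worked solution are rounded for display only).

price = 58.060885
Γ = 0.003112

σ√T = 0.3669·√1.4493 = 0.441699
d₁ = (ln(S/K) + (r+σ²/2)T) / (σ√T) = (ln(166.14/123.57) + (0.0504+0.3669²/2)·1.4493) / 0.441699 = (0.296023 + 0.170594) / 0.441699 = 1.056413
d₂ = d₁ − σ√T = 1.056413 − 0.441699 = 0.614713
e^{−rT} = 0.929559
N(d₁) = 0.854610,  N(d₂) = 0.730628
Call price V = S·N(d₁) − K·e^{−rT}·N(d₂) = 141.984932 − 83.924047 = 58.060885
φ(d₁) = (1/√(2π))·e^{−d₁²/2} = 0.228335
Γ = φ(d₁) / (S·σ·√T) = 0.003112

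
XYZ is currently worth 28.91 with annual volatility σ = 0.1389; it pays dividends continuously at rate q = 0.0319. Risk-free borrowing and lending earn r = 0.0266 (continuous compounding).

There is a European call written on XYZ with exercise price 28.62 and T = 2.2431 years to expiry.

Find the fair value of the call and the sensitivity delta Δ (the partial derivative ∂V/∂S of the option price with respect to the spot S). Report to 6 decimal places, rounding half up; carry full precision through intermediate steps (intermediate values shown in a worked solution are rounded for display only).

σ√T = 0.1389·√2.2431 = 0.208030
d₁ = (ln(S/K) + (r−q+σ²/2)T) / (σ√T) = (ln(28.91/28.62) + (0.0266−0.0319+0.1389²/2)·2.2431) / 0.208030 = (0.010082 + 0.009750) / 0.208030 = 0.095331
d₂ = d₁ − σ√T = 0.095331 − 0.208030 = -0.112700
e^{−rT} = 0.942079
e^{−qT} = 0.930945
N(d₁) = 0.537974,  N(d₂) = 0.455134
Call price V = S·e^{−qT}·N(d₁) − K·e^{−rT}·N(d₂) = 14.478827 − 12.271465 = 2.207363
Δ = e^{−qT}·N(d₁) = 0.500824

price = 2.207363
Δ = 0.500824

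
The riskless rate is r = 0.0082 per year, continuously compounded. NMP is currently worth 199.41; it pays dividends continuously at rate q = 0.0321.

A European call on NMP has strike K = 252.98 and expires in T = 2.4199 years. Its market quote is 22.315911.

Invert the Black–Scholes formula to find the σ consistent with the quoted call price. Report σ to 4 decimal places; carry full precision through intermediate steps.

sigma = 0.3609

At σ = 0.3609 the Black–Scholes value reproduces the quote:
σ√T = 0.3609·√2.4199 = 0.561417
d₁ = (ln(S/K) + (r−q+σ²/2)T) / (σ√T) = (ln(199.41/252.98) + (0.0082−0.0321+0.3609²/2)·2.4199) / 0.561417 = (-0.237947 + 0.099759) / 0.561417 = -0.246142
d₂ = d₁ − σ√T = -0.246142 − 0.561417 = -0.807559
e^{−rT} = 0.980352
e^{−qT} = 0.925262
N(d₁) = 0.402786,  N(d₂) = 0.209672
V = S·e^{−qT}·N(d₁) − K·e^{−rT}·N(d₂) = 74.316606 − 52.000695 = 22.315911 (equal to the quote); since ∂V/∂σ > 0 for all σ, the implied volatility is unique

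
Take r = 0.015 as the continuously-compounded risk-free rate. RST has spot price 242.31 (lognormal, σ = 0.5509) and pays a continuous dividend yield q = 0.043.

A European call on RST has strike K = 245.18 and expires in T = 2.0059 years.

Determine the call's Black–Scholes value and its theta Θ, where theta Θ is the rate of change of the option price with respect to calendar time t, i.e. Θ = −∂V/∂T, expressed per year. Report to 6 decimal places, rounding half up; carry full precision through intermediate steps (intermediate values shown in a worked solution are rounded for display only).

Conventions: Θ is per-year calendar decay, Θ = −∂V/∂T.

price = 62.284922
Θ = -11.685453

σ√T = 0.5509·√2.0059 = 0.780239
d₁ = (ln(S/K) + (r−q+σ²/2)T) / (σ√T) = (ln(242.31/245.18) + (0.015−0.043+0.5509²/2)·2.0059) / 0.780239 = (-0.011775 + 0.248221) / 0.780239 = 0.303043
d₂ = d₁ − σ√T = 0.303043 − 0.780239 = -0.477195
e^{−rT} = 0.970360
e^{−qT} = 0.917361
N(d₁) = 0.619072,  N(d₂) = 0.316612
Call price V = S·e^{−qT}·N(d₁) − K·e^{−rT}·N(d₂) = 137.610865 − 75.325943 = 62.284922
φ(d₁) = (1/√(2π))·e^{−d₁²/2} = 0.381038
Θ = −S·e^{−qT}·φ(d₁)·σ/(2√T) + q·S·e^{−qT}·N(d₁) − r·K·e^{−rT}·N(d₂) = −16.472831 + 5.917267 − 1.129889 = -11.685453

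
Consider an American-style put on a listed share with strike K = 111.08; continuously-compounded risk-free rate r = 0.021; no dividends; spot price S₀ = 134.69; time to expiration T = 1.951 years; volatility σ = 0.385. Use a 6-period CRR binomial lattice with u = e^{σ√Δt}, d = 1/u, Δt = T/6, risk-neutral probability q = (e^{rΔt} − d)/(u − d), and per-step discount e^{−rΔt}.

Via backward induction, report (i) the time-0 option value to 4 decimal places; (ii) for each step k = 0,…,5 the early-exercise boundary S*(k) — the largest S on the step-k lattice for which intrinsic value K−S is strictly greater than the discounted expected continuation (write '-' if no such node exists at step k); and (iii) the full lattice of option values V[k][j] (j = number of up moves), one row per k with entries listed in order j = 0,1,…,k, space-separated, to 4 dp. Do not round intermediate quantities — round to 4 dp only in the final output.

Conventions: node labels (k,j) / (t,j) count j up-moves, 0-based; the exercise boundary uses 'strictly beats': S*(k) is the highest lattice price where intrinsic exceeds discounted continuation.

Δt=0.32517  u=1.24550  d=0.80289  q=0.46081  discount=0.99319
step 6 (expiry): payoffs max(K−S,0) = 75.0001 55.1100 24.2549 0.0000 0.0000 0.0000 0.0000
step 5: (k=5,j=0): S=44.9376, K−S=66.1424, hold=65.3864 ⇒ V=66.1424 exercise | (k=5,j=1): S=69.7108, K−S=41.3692, hold=40.6132 ⇒ V=41.3692 exercise | (k=5,j=2): S=108.1410, K−S=2.9390, hold=12.9889 ⇒ V=12.9889 continue | (k=5,j=3): S=167.7569, K−S=0.0000, hold=0.0000 ⇒ V=0.0000 continue | (k=5,j=4): S=260.2378, K−S=0.0000, hold=0.0000 ⇒ V=0.0000 continue | (k=5,j=5): S=403.7016, K−S=0.0000, hold=0.0000 ⇒ V=0.0000 continue  boundary S*=69.7108
step 4: (k=4,j=0): S=55.9700, K−S=55.1100, hold=54.3541 ⇒ V=55.1100 exercise | (k=4,j=1): S=86.8251, K−S=24.2549, hold=28.0986 ⇒ V=28.0986 continue | (k=4,j=2): S=134.6900, K−S=0.0000, hold=6.9558 ⇒ V=6.9558 continue | (k=4,j=3): S=208.9418, K−S=0.0000, hold=0.0000 ⇒ V=0.0000 continue | (k=4,j=4): S=324.1272, K−S=0.0000, hold=0.0000 ⇒ V=0.0000 continue  boundary S*=55.9700
step 3: (k=3,j=0): S=69.7108, K−S=41.3692, hold=42.3724 ⇒ V=42.3724 continue | (k=3,j=1): S=108.1410, K−S=2.9390, hold=18.2307 ⇒ V=18.2307 continue | (k=3,j=2): S=167.7569, K−S=0.0000, hold=3.7249 ⇒ V=3.7249 continue | (k=3,j=3): S=260.2378, K−S=0.0000, hold=0.0000 ⇒ V=0.0000 continue  boundary S*=-
step 2: (k=2,j=0): S=86.8251, K−S=24.2549, hold=31.0349 ⇒ V=31.0349 continue | (k=2,j=1): S=134.6900, K−S=0.0000, hold=11.4677 ⇒ V=11.4677 continue | (k=2,j=2): S=208.9418, K−S=0.0000, hold=1.9948 ⇒ V=1.9948 continue  boundary S*=-
step 1: (k=1,j=0): S=108.1410, K−S=2.9390, hold=21.8682 ⇒ V=21.8682 continue | (k=1,j=1): S=167.7569, K−S=0.0000, hold=7.0541 ⇒ V=7.0541 continue  boundary S*=-
step 0: (k=0,j=0): S=134.6900, K−S=0.0000, hold=14.9393 ⇒ V=14.9393 continue  boundary S*=-

price = 14.9393
boundary = - - - - 55.9700 69.7108
tree:
14.9393
21.8682 7.0541
31.0349 11.4677 1.9948
42.3724 18.2307 3.7249 0.0000
55.1100 28.0986 6.9558 0.0000 0.0000
66.1424 41.3692 12.9889 0.0000 0.0000 0.0000
75.0001 55.1100 24.2549 0.0000 0.0000 0.0000 0.0000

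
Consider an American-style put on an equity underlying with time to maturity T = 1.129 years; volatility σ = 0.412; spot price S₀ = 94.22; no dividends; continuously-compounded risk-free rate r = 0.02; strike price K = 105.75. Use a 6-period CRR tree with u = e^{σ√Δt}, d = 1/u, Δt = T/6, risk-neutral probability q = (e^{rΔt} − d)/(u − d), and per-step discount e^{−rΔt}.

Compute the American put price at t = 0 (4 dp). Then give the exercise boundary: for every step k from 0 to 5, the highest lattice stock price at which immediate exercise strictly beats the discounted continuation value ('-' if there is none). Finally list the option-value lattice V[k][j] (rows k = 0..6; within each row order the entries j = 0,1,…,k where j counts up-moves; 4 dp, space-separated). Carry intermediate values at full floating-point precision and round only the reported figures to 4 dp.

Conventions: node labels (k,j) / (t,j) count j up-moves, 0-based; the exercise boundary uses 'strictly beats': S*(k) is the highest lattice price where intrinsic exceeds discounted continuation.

params: Δt=0.18817 u=1.19568 d=0.83634 q=0.46593 e^(-rΔt)=0.99624
t_6 payoffs: 73.5063 59.6524 39.8462 11.5300 0.0000 0.0000 0.0000
t_5: node(5,0) S=38.5533 payoff=67.1967 vs cont=66.7995 → 67.1967 [stop]  node(5,1) S=55.1181 payoff=50.6319 vs cont=50.2347 → 50.6319 [stop]  node(5,2) S=78.8001 payoff=26.9499 vs cont=26.5527 → 26.9499 [stop]  node(5,3) S=112.6573 payoff=0.0000 vs cont=6.1347 → 6.1347 [wait]  node(5,4) S=161.0616 payoff=0.0000 vs cont=0.0000 → 0.0000 [wait]  node(5,5) S=230.2632 payoff=0.0000 vs cont=0.0000 → 0.0000 [wait]  ⇒ S*(5)=78.8001
t_4: node(4,0) S=46.0976 payoff=59.6524 vs cont=59.2552 → 59.6524 [stop]  node(4,1) S=65.9038 payoff=39.8462 vs cont=39.4490 → 39.8462 [stop]  node(4,2) S=94.2200 payoff=11.5300 vs cont=17.1866 → 17.1866 [wait]  node(4,3) S=134.7025 payoff=0.0000 vs cont=3.2640 → 3.2640 [wait]  node(4,4) S=192.5787 payoff=0.0000 vs cont=0.0000 → 0.0000 [wait]  ⇒ S*(4)=65.9038
t_3: node(3,0) S=55.1181 payoff=50.6319 vs cont=50.2347 → 50.6319 [stop]  node(3,1) S=78.8001 payoff=26.9499 vs cont=29.1784 → 29.1784 [wait]  node(3,2) S=112.6573 payoff=0.0000 vs cont=10.6595 → 10.6595 [wait]  node(3,3) S=161.0616 payoff=0.0000 vs cont=1.7367 → 1.7367 [wait]  ⇒ S*(3)=55.1181
t_2: node(2,0) S=65.9038 payoff=39.8462 vs cont=40.4834 → 40.4834 [wait]  node(2,1) S=94.2200 payoff=11.5300 vs cont=20.4726 → 20.4726 [wait]  node(2,2) S=134.7025 payoff=0.0000 vs cont=6.4776 → 6.4776 [wait]  ⇒ S*(2)=-
t_1: node(1,0) S=78.8001 payoff=26.9499 vs cont=31.0427 → 31.0427 [wait]  node(1,1) S=112.6573 payoff=0.0000 vs cont=13.8995 → 13.8995 [wait]  ⇒ S*(1)=-
t_0: node(0,0) S=94.2200 payoff=11.5300 vs cont=22.9685 → 22.9685 [wait]  ⇒ S*(0)=-

price = 22.9685
boundary = - - - 55.1181 65.9038 78.8001
tree:
22.9685
31.0427 13.8995
40.4834 20.4726 6.4776
50.6319 29.1784 10.6595 1.7367
59.6524 39.8462 17.1866 3.2640 0.0000
67.1967 50.6319 26.9499 6.1347 0.0000 0.0000
73.5063 59.6524 39.8462 11.5300 0.0000 0.0000 0.0000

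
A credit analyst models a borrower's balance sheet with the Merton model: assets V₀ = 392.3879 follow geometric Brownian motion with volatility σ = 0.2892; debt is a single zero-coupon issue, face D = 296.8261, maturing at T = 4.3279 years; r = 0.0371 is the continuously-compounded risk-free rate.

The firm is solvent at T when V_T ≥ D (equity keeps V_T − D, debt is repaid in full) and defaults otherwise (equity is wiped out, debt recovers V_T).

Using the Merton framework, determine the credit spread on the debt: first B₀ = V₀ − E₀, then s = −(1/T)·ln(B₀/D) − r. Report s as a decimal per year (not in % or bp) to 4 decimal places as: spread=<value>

Apply the equity-as-call identities (strike 296.8261, horizon 4.3279 years):
d₁ = [ln(V₀/D) + (r + σ²/2)T] / (σ√T)
   = [ln(392.3879/296.8261) + (0.0371 + 0.5·0.2892²)·4.3279] / (0.2892·√4.3279)
   = [0.279104 + 0.341551] / 0.601640 = 1.031605
d₂ = d₁ − σ√T = 1.031605 − 0.601640 = 0.429965
N(d₁) = 0.848871,  N(d₂) = 0.666389,  e^(−rT) = 0.851662
E₀ = V₀·N(d₁) − D·e^(−rT)·N(d₂)
   = 392.3879·0.848871 − 296.8261·0.851662·0.666389 = 164.626554
B₀ = V₀ − E₀ = 392.3879 − 164.626554 = 227.761346
spread = −(1/T)·ln(B₀/D) − r = −(1/4.3279)·ln(227.761346/296.8261) − 0.0371 = 0.02409552

spread=0.0241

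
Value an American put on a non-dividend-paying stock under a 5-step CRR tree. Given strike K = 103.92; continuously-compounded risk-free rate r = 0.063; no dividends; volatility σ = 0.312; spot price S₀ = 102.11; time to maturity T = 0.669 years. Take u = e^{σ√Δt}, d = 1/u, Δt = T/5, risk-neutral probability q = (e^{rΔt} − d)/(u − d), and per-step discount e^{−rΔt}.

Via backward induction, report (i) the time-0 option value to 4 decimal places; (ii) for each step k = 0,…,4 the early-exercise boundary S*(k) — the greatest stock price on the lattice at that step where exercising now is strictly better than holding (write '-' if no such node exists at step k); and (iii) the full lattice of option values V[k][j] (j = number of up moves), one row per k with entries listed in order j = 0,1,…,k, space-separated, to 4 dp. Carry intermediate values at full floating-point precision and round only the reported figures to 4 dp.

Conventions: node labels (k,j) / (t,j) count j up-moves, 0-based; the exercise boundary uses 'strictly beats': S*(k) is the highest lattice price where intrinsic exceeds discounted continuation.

price = 9.9108
boundary = - - 81.2718 72.5064 81.2718
tree:
9.9108
15.2994 4.8674
22.6482 8.4512 1.4844
31.4136 14.1892 3.0458 0.0000
39.2337 22.6482 6.2495 0.0000 0.0000
46.2104 31.4136 12.8230 0.0000 0.0000 0.0000

params: Δt=0.13380 u=1.12089 d=0.89215 q=0.50851 e^(-rΔt)=0.99161
t_5 payoffs: 46.2104 31.4136 12.8230 0.0000 0.0000 0.0000
t_4: node(4,0) S=64.6863 payoff=39.2337 vs cont=38.3614 → 39.2337 [stop]  node(4,1) S=81.2718 payoff=22.6482 vs cont=21.7759 → 22.6482 [stop]  node(4,2) S=102.1100 payoff=1.8100 vs cont=6.2495 → 6.2495 [wait]  node(4,3) S=128.2911 payoff=0.0000 vs cont=0.0000 → 0.0000 [wait]  node(4,4) S=161.1850 payoff=0.0000 vs cont=0.0000 → 0.0000 [wait]  ⇒ S*(4)=81.2718
t_3: node(3,0) S=72.5064 payoff=31.4136 vs cont=30.5413 → 31.4136 [stop]  node(3,1) S=91.0970 payoff=12.8230 vs cont=14.1892 → 14.1892 [wait]  node(3,2) S=114.4544 payoff=0.0000 vs cont=3.0458 → 3.0458 [wait]  node(3,3) S=143.8005 payoff=0.0000 vs cont=0.0000 → 0.0000 [wait]  ⇒ S*(3)=72.5064
t_2: node(2,0) S=81.2718 payoff=22.6482 vs cont=22.4648 → 22.6482 [stop]  node(2,1) S=102.1100 payoff=1.8100 vs cont=8.4512 → 8.4512 [wait]  node(2,2) S=128.2911 payoff=0.0000 vs cont=1.4844 → 1.4844 [wait]  ⇒ S*(2)=81.2718
t_1: node(1,0) S=91.0970 payoff=12.8230 vs cont=15.2994 → 15.2994 [wait]  node(1,1) S=114.4544 payoff=0.0000 vs cont=4.8674 → 4.8674 [wait]  ⇒ S*(1)=-
t_0: node(0,0) S=102.1100 payoff=1.8100 vs cont=9.9108 → 9.9108 [wait]  ⇒ S*(0)=-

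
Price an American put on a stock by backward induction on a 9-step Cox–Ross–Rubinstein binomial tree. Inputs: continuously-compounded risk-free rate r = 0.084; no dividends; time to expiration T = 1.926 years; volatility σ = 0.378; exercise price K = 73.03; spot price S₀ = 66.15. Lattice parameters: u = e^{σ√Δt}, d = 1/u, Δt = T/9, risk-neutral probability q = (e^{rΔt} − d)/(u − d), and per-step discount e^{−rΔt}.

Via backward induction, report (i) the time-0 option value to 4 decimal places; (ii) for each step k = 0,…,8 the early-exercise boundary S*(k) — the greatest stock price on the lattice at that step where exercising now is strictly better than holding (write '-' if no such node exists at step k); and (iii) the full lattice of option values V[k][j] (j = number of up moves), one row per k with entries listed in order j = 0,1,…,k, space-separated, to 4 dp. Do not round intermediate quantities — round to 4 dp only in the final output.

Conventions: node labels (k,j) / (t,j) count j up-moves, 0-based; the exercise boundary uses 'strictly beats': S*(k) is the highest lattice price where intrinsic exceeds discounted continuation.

params: Δt=0.21400 u=1.19108 d=0.83957 q=0.50800 e^(-rΔt)=0.98218
t_9 payoffs: 59.3196 53.5793 45.4357 33.8826 17.4923 0.0000 0.0000 0.0000 0.0000 0.0000
t_8: node(8,0) S=16.3302 payoff=56.6998 vs cont=55.3987 → 56.6998 [stop]  node(8,1) S=23.1674 payoff=49.8626 vs cont=48.5616 → 49.8626 [stop]  node(8,2) S=32.8671 payoff=40.1629 vs cont=38.8619 → 40.1629 [stop]  node(8,3) S=46.6279 payoff=26.4021 vs cont=25.1011 → 26.4021 [stop]  node(8,4) S=66.1500 payoff=6.8800 vs cont=8.4530 → 8.4530 [wait]  node(8,5) S=93.8457 payoff=0.0000 vs cont=0.0000 → 0.0000 [wait]  node(8,6) S=133.1369 payoff=0.0000 vs cont=0.0000 → 0.0000 [wait]  node(8,7) S=188.8786 payoff=0.0000 vs cont=0.0000 → 0.0000 [wait]  node(8,8) S=267.9583 payoff=0.0000 vs cont=0.0000 → 0.0000 [wait]  ⇒ S*(8)=46.6279
t_7: node(7,0) S=19.4507 payoff=53.5793 vs cont=52.2783 → 53.5793 [stop]  node(7,1) S=27.5943 payoff=45.4357 vs cont=44.1347 → 45.4357 [stop]  node(7,2) S=39.1474 payoff=33.8826 vs cont=32.5815 → 33.8826 [stop]  node(7,3) S=55.5377 payoff=17.4923 vs cont=16.9761 → 17.4923 [stop]  node(7,4) S=78.7902 payoff=0.0000 vs cont=4.0848 → 4.0848 [wait]  node(7,5) S=111.7780 payoff=0.0000 vs cont=0.0000 → 0.0000 [wait]  node(7,6) S=158.5772 payoff=0.0000 vs cont=0.0000 → 0.0000 [wait]  node(7,7) S=224.9702 payoff=0.0000 vs cont=0.0000 → 0.0000 [wait]  ⇒ S*(7)=55.5377
t_6: node(6,0) S=23.1674 payoff=49.8626 vs cont=48.5616 → 49.8626 [stop]  node(6,1) S=32.8671 payoff=40.1629 vs cont=38.8619 → 40.1629 [stop]  node(6,2) S=46.6279 payoff=26.4021 vs cont=25.1011 → 26.4021 [stop]  node(6,3) S=66.1500 payoff=6.8800 vs cont=10.4910 → 10.4910 [wait]  node(6,4) S=93.8457 payoff=0.0000 vs cont=1.9739 → 1.9739 [wait]  node(6,5) S=133.1369 payoff=0.0000 vs cont=0.0000 → 0.0000 [wait]  node(6,6) S=188.8786 payoff=0.0000 vs cont=0.0000 → 0.0000 [wait]  ⇒ S*(6)=46.6279
t_5: node(5,0) S=27.5943 payoff=45.4357 vs cont=44.1347 → 45.4357 [stop]  node(5,1) S=39.1474 payoff=33.8826 vs cont=32.5815 → 33.8826 [stop]  node(5,2) S=55.5377 payoff=17.4923 vs cont=17.9930 → 17.9930 [wait]  node(5,3) S=78.7902 payoff=0.0000 vs cont=6.0546 → 6.0546 [wait]  node(5,4) S=111.7780 payoff=0.0000 vs cont=0.9539 → 0.9539 [wait]  node(5,5) S=158.5772 payoff=0.0000 vs cont=0.0000 → 0.0000 [wait]  ⇒ S*(5)=39.1474
t_4: node(4,0) S=32.8671 payoff=40.1629 vs cont=38.8619 → 40.1629 [stop]  node(4,1) S=46.6279 payoff=26.4021 vs cont=25.3509 → 26.4021 [stop]  node(4,2) S=66.1500 payoff=6.8800 vs cont=11.7158 → 11.7158 [wait]  node(4,3) S=93.8457 payoff=0.0000 vs cont=3.4017 → 3.4017 [wait]  node(4,4) S=133.1369 payoff=0.0000 vs cont=0.4609 → 0.4609 [wait]  ⇒ S*(4)=46.6279
t_3: node(3,0) S=39.1474 payoff=33.8826 vs cont=32.5815 → 33.8826 [stop]  node(3,1) S=55.5377 payoff=17.4923 vs cont=18.6041 → 18.6041 [wait]  node(3,2) S=78.7902 payoff=0.0000 vs cont=7.3588 → 7.3588 [wait]  node(3,3) S=111.7780 payoff=0.0000 vs cont=1.8738 → 1.8738 [wait]  ⇒ S*(3)=39.1474
t_2: node(2,0) S=46.6279 payoff=26.4021 vs cont=25.6558 → 26.4021 [stop]  node(2,1) S=66.1500 payoff=6.8800 vs cont=12.6618 → 12.6618 [wait]  node(2,2) S=93.8457 payoff=0.0000 vs cont=4.4910 → 4.4910 [wait]  ⇒ S*(2)=46.6279
t_1: node(1,0) S=55.5377 payoff=17.4923 vs cont=19.0761 → 19.0761 [wait]  node(1,1) S=78.7902 payoff=0.0000 vs cont=8.3594 → 8.3594 [wait]  ⇒ S*(1)=-
t_0: node(0,0) S=66.1500 payoff=6.8800 vs cont=13.3892 → 13.3892 [wait]  ⇒ S*(0)=-

price = 13.3892
boundary = - - 46.6279 39.1474 46.6279 39.1474 46.6279 55.5377 46.6279
tree:
13.3892
19.0761 8.3594
26.4021 12.6618 4.4910
33.8826 18.6041 7.3588 1.8738
40.1629 26.4021 11.7158 3.4017 0.4609
45.4357 33.8826 17.9930 6.0546 0.9539 0.0000
49.8626 40.1629 26.4021 10.4910 1.9739 0.0000 0.0000
53.5793 45.4357 33.8826 17.4923 4.0848 0.0000 0.0000 0.0000
56.6998 49.8626 40.1629 26.4021 8.4530 0.0000 0.0000 0.0000 0.0000
59.3196 53.5793 45.4357 33.8826 17.4923 0.0000 0.0000 0.0000 0.0000 0.0000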